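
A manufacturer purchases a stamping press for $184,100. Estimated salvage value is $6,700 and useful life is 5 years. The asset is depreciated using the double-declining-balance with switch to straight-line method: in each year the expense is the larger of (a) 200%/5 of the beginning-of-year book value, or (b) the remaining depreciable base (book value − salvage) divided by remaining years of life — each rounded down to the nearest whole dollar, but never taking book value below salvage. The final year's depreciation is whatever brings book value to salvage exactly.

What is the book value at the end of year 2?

Depreciable base = $184,100 − $6,700 = $177,400.
Year 1: DB = ⌊$184,100 × 200%/5⌋ = $73,640; SL = ⌊$177,400/5⌋ = $35,480 → take DB $73,640. Book value $110,460.
Year 2: DB = ⌊$110,460 × 200%/5⌋ = $44,184; SL = ⌊$103,760/4⌋ = $25,940 → take DB $44,184. Book value $66,276.

$66,276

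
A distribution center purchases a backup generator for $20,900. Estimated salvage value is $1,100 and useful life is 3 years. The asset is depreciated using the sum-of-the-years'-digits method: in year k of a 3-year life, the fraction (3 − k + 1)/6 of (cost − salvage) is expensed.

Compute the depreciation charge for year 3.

Depreciable base = $20,900 − $1,100 = $19,800.
Sum of the years' digits = 3+2+1 = 6.
Year 1: $19,800 × 3/6 = $9,900. Book value $11,000.
Year 2: $19,800 × 2/6 = $6,600. Book value $4,400.
Year 3: $19,800 × 1/6 = $3,300. Book value $1,100.

$3,300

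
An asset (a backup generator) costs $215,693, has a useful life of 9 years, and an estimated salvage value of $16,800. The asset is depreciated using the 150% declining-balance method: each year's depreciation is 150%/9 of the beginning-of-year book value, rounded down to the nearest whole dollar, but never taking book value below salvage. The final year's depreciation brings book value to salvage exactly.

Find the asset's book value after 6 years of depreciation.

Depreciable base = $215,693 − $16,800 = $198,893.
Year 1: ⌊$215,693 × 150%/9⌋ = $35,948. Book value $179,745.
Year 2: ⌊$179,745 × 150%/9⌋ = $29,957. Book value $149,788.
Year 3: ⌊$149,788 × 150%/9⌋ = $24,964. Book value $124,824.
Year 4: ⌊$124,824 × 150%/9⌋ = $20,804. Book value $104,020.
Year 5: ⌊$104,020 × 150%/9⌋ = $17,336. Book value $86,684.
Year 6: ⌊$86,684 × 150%/9⌋ = $14,447. Book value $72,237.

$72,237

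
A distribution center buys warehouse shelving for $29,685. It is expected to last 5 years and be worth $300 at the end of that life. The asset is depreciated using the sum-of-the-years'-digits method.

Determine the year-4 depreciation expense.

$3,918

Depreciable base = $29,685 − $300 = $29,385.
Sum of the years' digits = 5+4+3+2+1 = 15.
Year 1: $29,385 × 5/15 = $9,795. Book value $19,890.
Year 2: $29,385 × 4/15 = $7,836. Book value $12,054.
Year 3: $29,385 × 3/15 = $5,877. Book value $6,177.
Year 4: $29,385 × 2/15 = $3,918. Book value $2,259.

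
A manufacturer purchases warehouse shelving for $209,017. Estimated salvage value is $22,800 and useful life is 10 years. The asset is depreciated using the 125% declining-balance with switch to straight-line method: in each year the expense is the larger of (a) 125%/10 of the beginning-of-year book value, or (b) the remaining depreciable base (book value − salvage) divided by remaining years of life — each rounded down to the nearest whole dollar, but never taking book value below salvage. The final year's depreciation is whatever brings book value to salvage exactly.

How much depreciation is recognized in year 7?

Depreciable base = $209,017 − $22,800 = $186,217.
Year 1: DB = ⌊$209,017 × 125%/10⌋ = $26,127; SL = ⌊$186,217/10⌋ = $18,621 → take DB $26,127. Book value $182,890.
Year 2: DB = ⌊$182,890 × 125%/10⌋ = $22,861; SL = ⌊$160,090/9⌋ = $17,787 → take DB $22,861. Book value $160,029.
Year 3: DB = ⌊$160,029 × 125%/10⌋ = $20,003; SL = ⌊$137,229/8⌋ = $17,153 → take DB $20,003. Book value $140,026.
Year 4: DB = ⌊$140,026 × 125%/10⌋ = $17,503; SL = ⌊$117,226/7⌋ = $16,746 → take DB $17,503. Book value $122,523.
Year 5: DB = ⌊$122,523 × 125%/10⌋ = $15,315; SL = ⌊$99,723/6⌋ = $16,620 → take SL $16,620. Book value $105,903.
Year 6: DB = ⌊$105,903 × 125%/10⌋ = $13,237; SL = ⌊$83,103/5⌋ = $16,620 → take SL $16,620. Book value $89,283.
Year 7: DB = ⌊$89,283 × 125%/10⌋ = $11,160; SL = ⌊$66,483/4⌋ = $16,620 → take SL $16,620. Book value $72,663.

$16,620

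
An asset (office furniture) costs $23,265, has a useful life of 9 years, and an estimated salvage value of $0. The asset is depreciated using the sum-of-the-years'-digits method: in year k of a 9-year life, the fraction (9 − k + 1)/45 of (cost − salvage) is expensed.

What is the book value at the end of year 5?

$5,170

Depreciable base = $23,265 − $0 = $23,265.
Sum of the years' digits = 9+8+7+6+5+4+3+2+1 = 45.
Year 1: $23,265 × 9/45 = $4,653. Book value $18,612.
Year 2: $23,265 × 8/45 = $4,136. Book value $14,476.
Year 3: $23,265 × 7/45 = $3,619. Book value $10,857.
Year 4: $23,265 × 6/45 = $3,102. Book value $7,755.
Year 5: $23,265 × 5/45 = $2,585. Book value $5,170.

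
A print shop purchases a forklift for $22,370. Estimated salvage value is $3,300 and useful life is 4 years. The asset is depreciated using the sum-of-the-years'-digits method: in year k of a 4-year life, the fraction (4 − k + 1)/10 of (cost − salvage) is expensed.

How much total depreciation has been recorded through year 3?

$17,163

Depreciable base = $22,370 − $3,300 = $19,070.
Sum of the years' digits = 4+3+2+1 = 10.
Year 1: $19,070 × 4/10 = $7,628. Book value $14,742.
Year 2: $19,070 × 3/10 = $5,721. Book value $9,021.
Year 3: $19,070 × 2/10 = $3,814. Book value $5,207.
Accumulated through year 3 = $22,370 − $5,207 = $17,163.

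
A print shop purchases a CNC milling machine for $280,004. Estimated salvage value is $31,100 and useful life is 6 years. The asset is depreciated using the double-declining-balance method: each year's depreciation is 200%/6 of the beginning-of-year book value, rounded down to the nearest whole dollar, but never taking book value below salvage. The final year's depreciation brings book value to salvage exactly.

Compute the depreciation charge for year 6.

Depreciable base = $280,004 − $31,100 = $248,904.
Year 1: ⌊$280,004 × 200%/6⌋ = $93,334. Book value $186,670.
Year 2: ⌊$186,670 × 200%/6⌋ = $62,223. Book value $124,447.
Year 3: ⌊$124,447 × 200%/6⌋ = $41,482. Book value $82,965.
Year 4: ⌊$82,965 × 200%/6⌋ = $27,655. Book value $55,310.
Year 5: ⌊$55,310 × 200%/6⌋ = $18,436. Book value $36,874.
Year 6 (final): $36,874 − $31,100 = $5,774. Book value $31,100.

$5,774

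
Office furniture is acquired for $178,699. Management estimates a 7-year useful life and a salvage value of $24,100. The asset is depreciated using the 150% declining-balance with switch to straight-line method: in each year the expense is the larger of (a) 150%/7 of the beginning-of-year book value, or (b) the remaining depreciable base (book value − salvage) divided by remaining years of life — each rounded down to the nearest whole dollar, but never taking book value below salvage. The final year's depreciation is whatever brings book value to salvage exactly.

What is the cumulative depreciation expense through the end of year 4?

Depreciable base = $178,699 − $24,100 = $154,599.
Year 1: DB = ⌊$178,699 × 150%/7⌋ = $38,292; SL = ⌊$154,599/7⌋ = $22,085 → take DB $38,292. Book value $140,407.
Year 2: DB = ⌊$140,407 × 150%/7⌋ = $30,087; SL = ⌊$116,307/6⌋ = $19,384 → take DB $30,087. Book value $110,320.
Year 3: DB = ⌊$110,320 × 150%/7⌋ = $23,640; SL = ⌊$86,220/5⌋ = $17,244 → take DB $23,640. Book value $86,680.
Year 4: DB = ⌊$86,680 × 150%/7⌋ = $18,574; SL = ⌊$62,580/4⌋ = $15,645 → take DB $18,574. Book value $68,106.
Accumulated through year 4 = $178,699 − $68,106 = $110,593.

$110,593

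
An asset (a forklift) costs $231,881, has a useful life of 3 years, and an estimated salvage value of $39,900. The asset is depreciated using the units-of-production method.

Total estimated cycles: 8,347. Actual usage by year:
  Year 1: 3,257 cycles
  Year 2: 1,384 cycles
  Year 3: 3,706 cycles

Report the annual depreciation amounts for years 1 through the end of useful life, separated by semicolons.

$74,911; $31,832; $85,238

Depreciable base = $231,881 − $39,900 = $191,981.
Rate = $191,981 / 8,347 cycles = $23 per cycle.
Year 1: 3,257 × $23 = $74,911. Book value $156,970.
Year 2: 1,384 × $23 = $31,832. Book value $125,138.
Year 3: 3,706 × $23 = $85,238. Book value $39,900.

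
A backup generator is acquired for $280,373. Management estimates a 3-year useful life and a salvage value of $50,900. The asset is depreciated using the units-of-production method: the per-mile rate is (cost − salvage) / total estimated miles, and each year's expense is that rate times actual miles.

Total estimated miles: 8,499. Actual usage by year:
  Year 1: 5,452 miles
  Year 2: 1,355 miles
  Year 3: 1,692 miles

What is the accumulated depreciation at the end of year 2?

$183,789

Depreciable base = $280,373 − $50,900 = $229,473.
Rate = $229,473 / 8,499 miles = $27 per mile.
Year 1: 5,452 × $27 = $147,204. Book value $133,169.
Year 2: 1,355 × $27 = $36,585. Book value $96,584.
Accumulated through year 2 = $280,373 − $96,584 = $183,789.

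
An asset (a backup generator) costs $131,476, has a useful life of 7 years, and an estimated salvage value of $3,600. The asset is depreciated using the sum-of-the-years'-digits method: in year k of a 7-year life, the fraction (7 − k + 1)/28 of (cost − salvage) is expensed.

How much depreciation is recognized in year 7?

Depreciable base = $131,476 − $3,600 = $127,876.
Sum of the years' digits = 7+6+5+4+3+2+1 = 28.
Year 1: $127,876 × 7/28 = $31,969. Book value $99,507.
Year 2: $127,876 × 6/28 = $27,402. Book value $72,105.
Year 3: $127,876 × 5/28 = $22,835. Book value $49,270.
Year 4: $127,876 × 4/28 = $18,268. Book value $31,002.
Year 5: $127,876 × 3/28 = $13,701. Book value $17,301.
Year 6: $127,876 × 2/28 = $9,134. Book value $8,167.
Year 7: $127,876 × 1/28 = $4,567. Book value $3,600.

$4,567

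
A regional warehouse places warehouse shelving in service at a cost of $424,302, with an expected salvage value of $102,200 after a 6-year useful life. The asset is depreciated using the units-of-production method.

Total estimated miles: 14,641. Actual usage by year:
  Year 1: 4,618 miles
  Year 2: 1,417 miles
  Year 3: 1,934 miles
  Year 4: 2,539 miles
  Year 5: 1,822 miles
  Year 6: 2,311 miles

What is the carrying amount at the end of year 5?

Depreciable base = $424,302 − $102,200 = $322,102.
Rate = $322,102 / 14,641 miles = $22 per mile.
Year 1: 4,618 × $22 = $101,596. Book value $322,706.
Year 2: 1,417 × $22 = $31,174. Book value $291,532.
Year 3: 1,934 × $22 = $42,548. Book value $248,984.
Year 4: 2,539 × $22 = $55,858. Book value $193,126.
Year 5: 1,822 × $22 = $40,084. Book value $153,042.

$153,042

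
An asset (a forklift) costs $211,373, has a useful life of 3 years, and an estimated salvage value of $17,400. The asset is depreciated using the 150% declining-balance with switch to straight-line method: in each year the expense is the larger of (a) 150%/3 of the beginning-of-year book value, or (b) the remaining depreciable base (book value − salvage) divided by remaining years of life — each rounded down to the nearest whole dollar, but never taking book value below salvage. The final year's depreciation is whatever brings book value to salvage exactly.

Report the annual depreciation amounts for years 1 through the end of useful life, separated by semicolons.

Depreciable base = $211,373 − $17,400 = $193,973.
Year 1: DB = ⌊$211,373 × 150%/3⌋ = $105,686; SL = ⌊$193,973/3⌋ = $64,657 → take DB $105,686. Book value $105,687.
Year 2: DB = ⌊$105,687 × 150%/3⌋ = $52,843; SL = ⌊$88,287/2⌋ = $44,143 → take DB $52,843. Book value $52,844.
Year 3 (final): $52,844 − $17,400 = $35,444. Book value $17,400.

$105,686; $52,843; $35,444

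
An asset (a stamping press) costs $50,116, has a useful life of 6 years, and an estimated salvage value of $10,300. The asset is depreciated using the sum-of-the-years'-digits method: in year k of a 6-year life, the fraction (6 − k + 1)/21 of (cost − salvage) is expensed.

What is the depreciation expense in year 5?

Depreciable base = $50,116 − $10,300 = $39,816.
Sum of the years' digits = 6+5+4+3+2+1 = 21.
Year 1: $39,816 × 6/21 = $11,376. Book value $38,740.
Year 2: $39,816 × 5/21 = $9,480. Book value $29,260.
Year 3: $39,816 × 4/21 = $7,584. Book value $21,676.
Year 4: $39,816 × 3/21 = $5,688. Book value $15,988.
Year 5: $39,816 × 2/21 = $3,792. Book value $12,196.

$3,792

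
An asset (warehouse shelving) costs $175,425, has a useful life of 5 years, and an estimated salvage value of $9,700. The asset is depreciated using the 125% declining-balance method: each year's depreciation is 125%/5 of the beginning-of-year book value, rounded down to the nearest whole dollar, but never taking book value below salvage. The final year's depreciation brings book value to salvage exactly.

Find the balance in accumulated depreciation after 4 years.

$119,919

Depreciable base = $175,425 − $9,700 = $165,725.
Year 1: ⌊$175,425 × 125%/5⌋ = $43,856. Book value $131,569.
Year 2: ⌊$131,569 × 125%/5⌋ = $32,892. Book value $98,677.
Year 3: ⌊$98,677 × 125%/5⌋ = $24,669. Book value $74,008.
Year 4: ⌊$74,008 × 125%/5⌋ = $18,502. Book value $55,506.
Accumulated through year 4 = $175,425 − $55,506 = $119,919.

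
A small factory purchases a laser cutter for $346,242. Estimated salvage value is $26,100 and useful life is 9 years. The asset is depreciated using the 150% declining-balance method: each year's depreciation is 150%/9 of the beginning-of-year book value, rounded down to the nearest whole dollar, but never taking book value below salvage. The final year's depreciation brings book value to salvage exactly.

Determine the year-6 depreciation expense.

Depreciable base = $346,242 − $26,100 = $320,142.
Year 1: ⌊$346,242 × 150%/9⌋ = $57,707. Book value $288,535.
Year 2: ⌊$288,535 × 150%/9⌋ = $48,089. Book value $240,446.
Year 3: ⌊$240,446 × 150%/9⌋ = $40,074. Book value $200,372.
Year 4: ⌊$200,372 × 150%/9⌋ = $33,395. Book value $166,977.
Year 5: ⌊$166,977 × 150%/9⌋ = $27,829. Book value $139,148.
Year 6: ⌊$139,148 × 150%/9⌋ = $23,191. Book value $115,957.

$23,191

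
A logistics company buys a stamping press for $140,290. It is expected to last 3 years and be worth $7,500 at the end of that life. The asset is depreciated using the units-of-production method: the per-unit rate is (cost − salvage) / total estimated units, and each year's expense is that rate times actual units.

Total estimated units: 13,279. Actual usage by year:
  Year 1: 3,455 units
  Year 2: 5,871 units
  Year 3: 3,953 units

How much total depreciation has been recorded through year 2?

$93,260

Depreciable base = $140,290 − $7,500 = $132,790.
Rate = $132,790 / 13,279 units = $10 per unit.
Year 1: 3,455 × $10 = $34,550. Book value $105,740.
Year 2: 5,871 × $10 = $58,710. Book value $47,030.
Accumulated through year 2 = $140,290 − $47,030 = $93,260.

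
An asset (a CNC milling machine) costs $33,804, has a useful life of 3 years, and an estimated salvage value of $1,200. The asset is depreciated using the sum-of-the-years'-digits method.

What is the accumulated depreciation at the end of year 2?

$27,170

Depreciable base = $33,804 − $1,200 = $32,604.
Sum of the years' digits = 3+2+1 = 6.
Year 1: $32,604 × 3/6 = $16,302. Book value $17,502.
Year 2: $32,604 × 2/6 = $10,868. Book value $6,634.
Accumulated through year 2 = $33,804 − $6,634 = $27,170.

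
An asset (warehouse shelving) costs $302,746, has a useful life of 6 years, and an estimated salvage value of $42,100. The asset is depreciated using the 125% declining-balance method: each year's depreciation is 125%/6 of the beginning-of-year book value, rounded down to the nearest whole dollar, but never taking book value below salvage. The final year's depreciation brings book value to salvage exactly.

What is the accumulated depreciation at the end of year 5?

$208,601

Depreciable base = $302,746 − $42,100 = $260,646.
Year 1: ⌊$302,746 × 125%/6⌋ = $63,072. Book value $239,674.
Year 2: ⌊$239,674 × 125%/6⌋ = $49,932. Book value $189,742.
Year 3: ⌊$189,742 × 125%/6⌋ = $39,529. Book value $150,213.
Year 4: ⌊$150,213 × 125%/6⌋ = $31,294. Book value $118,919.
Year 5: ⌊$118,919 × 125%/6⌋ = $24,774. Book value $94,145.
Accumulated through year 5 = $302,746 − $94,145 = $208,601.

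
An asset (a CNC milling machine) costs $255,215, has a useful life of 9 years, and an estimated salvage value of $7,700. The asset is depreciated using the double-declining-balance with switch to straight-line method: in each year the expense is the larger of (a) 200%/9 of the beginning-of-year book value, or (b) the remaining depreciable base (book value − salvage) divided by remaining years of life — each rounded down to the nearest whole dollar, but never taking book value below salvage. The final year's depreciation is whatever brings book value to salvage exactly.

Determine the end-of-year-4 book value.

Depreciable base = $255,215 − $7,700 = $247,515.
Year 1: DB = ⌊$255,215 × 200%/9⌋ = $56,714; SL = ⌊$247,515/9⌋ = $27,501 → take DB $56,714. Book value $198,501.
Year 2: DB = ⌊$198,501 × 200%/9⌋ = $44,111; SL = ⌊$190,801/8⌋ = $23,850 → take DB $44,111. Book value $154,390.
Year 3: DB = ⌊$154,390 × 200%/9⌋ = $34,308; SL = ⌊$146,690/7⌋ = $20,955 → take DB $34,308. Book value $120,082.
Year 4: DB = ⌊$120,082 × 200%/9⌋ = $26,684; SL = ⌊$112,382/6⌋ = $18,730 → take DB $26,684. Book value $93,398.

$93,398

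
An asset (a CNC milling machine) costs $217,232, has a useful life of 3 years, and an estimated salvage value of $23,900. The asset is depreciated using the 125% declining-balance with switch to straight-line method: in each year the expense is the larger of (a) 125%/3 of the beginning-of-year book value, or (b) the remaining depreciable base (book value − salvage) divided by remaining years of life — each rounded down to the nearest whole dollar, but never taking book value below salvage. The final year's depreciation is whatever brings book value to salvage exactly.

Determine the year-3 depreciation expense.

Depreciable base = $217,232 − $23,900 = $193,332.
Year 1: DB = ⌊$217,232 × 125%/3⌋ = $90,513; SL = ⌊$193,332/3⌋ = $64,444 → take DB $90,513. Book value $126,719.
Year 2: DB = ⌊$126,719 × 125%/3⌋ = $52,799; SL = ⌊$102,819/2⌋ = $51,409 → take DB $52,799. Book value $73,920.
Year 3 (final): $73,920 − $23,900 = $50,020. Book value $23,900.

$50,020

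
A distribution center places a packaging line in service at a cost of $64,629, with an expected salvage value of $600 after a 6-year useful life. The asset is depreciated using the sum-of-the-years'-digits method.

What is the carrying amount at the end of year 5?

Depreciable base = $64,629 − $600 = $64,029.
Sum of the years' digits = 6+5+4+3+2+1 = 21.
Year 1: $64,029 × 6/21 = $18,294. Book value $46,335.
Year 2: $64,029 × 5/21 = $15,245. Book value $31,090.
Year 3: $64,029 × 4/21 = $12,196. Book value $18,894.
Year 4: $64,029 × 3/21 = $9,147. Book value $9,747.
Year 5: $64,029 × 2/21 = $6,098. Book value $3,649.

$3,649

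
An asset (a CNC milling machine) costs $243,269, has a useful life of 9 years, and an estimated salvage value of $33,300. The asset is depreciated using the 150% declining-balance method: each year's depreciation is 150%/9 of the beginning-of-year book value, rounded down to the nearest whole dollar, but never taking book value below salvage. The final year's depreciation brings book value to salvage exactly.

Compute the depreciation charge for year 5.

Depreciable base = $243,269 − $33,300 = $209,969.
Year 1: ⌊$243,269 × 150%/9⌋ = $40,544. Book value $202,725.
Year 2: ⌊$202,725 × 150%/9⌋ = $33,787. Book value $168,938.
Year 3: ⌊$168,938 × 150%/9⌋ = $28,156. Book value $140,782.
Year 4: ⌊$140,782 × 150%/9⌋ = $23,463. Book value $117,319.
Year 5: ⌊$117,319 × 150%/9⌋ = $19,553. Book value $97,766.

$19,553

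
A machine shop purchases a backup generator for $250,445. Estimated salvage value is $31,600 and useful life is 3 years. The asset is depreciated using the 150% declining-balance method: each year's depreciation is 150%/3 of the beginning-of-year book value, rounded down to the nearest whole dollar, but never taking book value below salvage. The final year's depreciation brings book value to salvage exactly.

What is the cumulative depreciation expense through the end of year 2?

$187,833

Depreciable base = $250,445 − $31,600 = $218,845.
Year 1: ⌊$250,445 × 150%/3⌋ = $125,222. Book value $125,223.
Year 2: ⌊$125,223 × 150%/3⌋ = $62,611. Book value $62,612.
Accumulated through year 2 = $250,445 − $62,612 = $187,833.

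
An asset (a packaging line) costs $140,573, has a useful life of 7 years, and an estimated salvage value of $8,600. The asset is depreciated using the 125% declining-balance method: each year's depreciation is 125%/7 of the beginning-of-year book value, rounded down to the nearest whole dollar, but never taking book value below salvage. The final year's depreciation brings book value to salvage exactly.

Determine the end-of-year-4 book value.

$64,002

Depreciable base = $140,573 − $8,600 = $131,973.
Year 1: ⌊$140,573 × 125%/7⌋ = $25,102. Book value $115,471.
Year 2: ⌊$115,471 × 125%/7⌋ = $20,619. Book value $94,852.
Year 3: ⌊$94,852 × 125%/7⌋ = $16,937. Book value $77,915.
Year 4: ⌊$77,915 × 125%/7⌋ = $13,913. Book value $64,002.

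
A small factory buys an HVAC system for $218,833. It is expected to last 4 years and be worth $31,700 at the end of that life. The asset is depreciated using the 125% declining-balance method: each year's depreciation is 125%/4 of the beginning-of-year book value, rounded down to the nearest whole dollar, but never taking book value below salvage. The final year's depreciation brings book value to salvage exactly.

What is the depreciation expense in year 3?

Depreciable base = $218,833 − $31,700 = $187,133.
Year 1: ⌊$218,833 × 125%/4⌋ = $68,385. Book value $150,448.
Year 2: ⌊$150,448 × 125%/4⌋ = $47,015. Book value $103,433.
Year 3: ⌊$103,433 × 125%/4⌋ = $32,322. Book value $71,111.

$32,322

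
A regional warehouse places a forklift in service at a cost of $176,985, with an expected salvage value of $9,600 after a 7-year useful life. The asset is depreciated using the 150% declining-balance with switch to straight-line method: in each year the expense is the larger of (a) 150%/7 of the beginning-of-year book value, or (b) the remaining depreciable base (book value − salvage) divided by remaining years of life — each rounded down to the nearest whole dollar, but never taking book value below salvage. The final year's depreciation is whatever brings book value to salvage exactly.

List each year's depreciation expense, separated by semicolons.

$37,925; $29,798; $23,413; $19,062; $19,062; $19,062; $19,063

Depreciable base = $176,985 − $9,600 = $167,385.
Year 1: DB = ⌊$176,985 × 150%/7⌋ = $37,925; SL = ⌊$167,385/7⌋ = $23,912 → take DB $37,925. Book value $139,060.
Year 2: DB = ⌊$139,060 × 150%/7⌋ = $29,798; SL = ⌊$129,460/6⌋ = $21,576 → take DB $29,798. Book value $109,262.
Year 3: DB = ⌊$109,262 × 150%/7⌋ = $23,413; SL = ⌊$99,662/5⌋ = $19,932 → take DB $23,413. Book value $85,849.
Year 4: DB = ⌊$85,849 × 150%/7⌋ = $18,396; SL = ⌊$76,249/4⌋ = $19,062 → take SL $19,062. Book value $66,787.
Year 5: DB = ⌊$66,787 × 150%/7⌋ = $14,311; SL = ⌊$57,187/3⌋ = $19,062 → take SL $19,062. Book value $47,725.
Year 6: DB = ⌊$47,725 × 150%/7⌋ = $10,226; SL = ⌊$38,125/2⌋ = $19,062 → take SL $19,062. Book value $28,663.
Year 7 (final): $28,663 − $9,600 = $19,063. Book value $9,600.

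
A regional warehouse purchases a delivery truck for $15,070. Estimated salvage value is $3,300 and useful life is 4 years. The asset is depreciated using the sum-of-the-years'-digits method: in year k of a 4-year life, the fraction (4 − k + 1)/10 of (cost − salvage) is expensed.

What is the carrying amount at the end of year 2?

Depreciable base = $15,070 − $3,300 = $11,770.
Sum of the years' digits = 4+3+2+1 = 10.
Year 1: $11,770 × 4/10 = $4,708. Book value $10,362.
Year 2: $11,770 × 3/10 = $3,531. Book value $6,831.

$6,831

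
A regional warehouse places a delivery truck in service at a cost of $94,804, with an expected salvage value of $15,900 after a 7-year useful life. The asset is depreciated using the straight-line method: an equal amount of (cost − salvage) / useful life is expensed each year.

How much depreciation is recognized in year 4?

Depreciable base = $94,804 − $15,900 = $78,904.
Annual expense = $78,904 / 7 = $11,272.

$11,272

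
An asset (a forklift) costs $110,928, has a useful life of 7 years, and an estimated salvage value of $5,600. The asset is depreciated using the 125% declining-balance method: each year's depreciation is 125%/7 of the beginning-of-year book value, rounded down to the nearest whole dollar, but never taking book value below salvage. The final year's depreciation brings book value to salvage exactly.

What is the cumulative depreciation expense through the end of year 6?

Depreciable base = $110,928 − $5,600 = $105,328.
Year 1: ⌊$110,928 × 125%/7⌋ = $19,808. Book value $91,120.
Year 2: ⌊$91,120 × 125%/7⌋ = $16,271. Book value $74,849.
Year 3: ⌊$74,849 × 125%/7⌋ = $13,365. Book value $61,484.
Year 4: ⌊$61,484 × 125%/7⌋ = $10,979. Book value $50,505.
Year 5: ⌊$50,505 × 125%/7⌋ = $9,018. Book value $41,487.
Year 6: ⌊$41,487 × 125%/7⌋ = $7,408. Book value $34,079.
Accumulated through year 6 = $110,928 − $34,079 = $76,849.

$76,849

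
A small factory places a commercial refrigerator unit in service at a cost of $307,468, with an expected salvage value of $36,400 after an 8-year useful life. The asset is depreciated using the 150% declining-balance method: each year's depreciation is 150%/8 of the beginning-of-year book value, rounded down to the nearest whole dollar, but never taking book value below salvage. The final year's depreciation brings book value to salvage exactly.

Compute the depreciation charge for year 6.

Depreciable base = $307,468 − $36,400 = $271,068.
Year 1: ⌊$307,468 × 150%/8⌋ = $57,650. Book value $249,818.
Year 2: ⌊$249,818 × 150%/8⌋ = $46,840. Book value $202,978.
Year 3: ⌊$202,978 × 150%/8⌋ = $38,058. Book value $164,920.
Year 4: ⌊$164,920 × 150%/8⌋ = $30,922. Book value $133,998.
Year 5: ⌊$133,998 × 150%/8⌋ = $25,124. Book value $108,874.
Year 6: ⌊$108,874 × 150%/8⌋ = $20,413. Book value $88,461.

$20,413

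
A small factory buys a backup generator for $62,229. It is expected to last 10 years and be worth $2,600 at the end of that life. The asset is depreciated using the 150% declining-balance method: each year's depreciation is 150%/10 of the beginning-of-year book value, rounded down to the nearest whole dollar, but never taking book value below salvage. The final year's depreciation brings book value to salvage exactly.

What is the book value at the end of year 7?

$19,952

Depreciable base = $62,229 − $2,600 = $59,629.
Year 1: ⌊$62,229 × 150%/10⌋ = $9,334. Book value $52,895.
Year 2: ⌊$52,895 × 150%/10⌋ = $7,934. Book value $44,961.
Year 3: ⌊$44,961 × 150%/10⌋ = $6,744. Book value $38,217.
Year 4: ⌊$38,217 × 150%/10⌋ = $5,732. Book value $32,485.
Year 5: ⌊$32,485 × 150%/10⌋ = $4,872. Book value $27,613.
Year 6: ⌊$27,613 × 150%/10⌋ = $4,141. Book value $23,472.
Year 7: ⌊$23,472 × 150%/10⌋ = $3,520. Book value $19,952.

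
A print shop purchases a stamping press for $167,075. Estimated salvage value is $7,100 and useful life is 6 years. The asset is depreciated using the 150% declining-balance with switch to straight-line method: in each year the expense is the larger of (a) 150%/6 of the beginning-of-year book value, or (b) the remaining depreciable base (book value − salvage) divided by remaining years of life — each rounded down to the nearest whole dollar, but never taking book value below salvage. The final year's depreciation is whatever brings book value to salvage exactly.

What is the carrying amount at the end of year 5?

Depreciable base = $167,075 − $7,100 = $159,975.
Year 1: DB = ⌊$167,075 × 150%/6⌋ = $41,768; SL = ⌊$159,975/6⌋ = $26,662 → take DB $41,768. Book value $125,307.
Year 2: DB = ⌊$125,307 × 150%/6⌋ = $31,326; SL = ⌊$118,207/5⌋ = $23,641 → take DB $31,326. Book value $93,981.
Year 3: DB = ⌊$93,981 × 150%/6⌋ = $23,495; SL = ⌊$86,881/4⌋ = $21,720 → take DB $23,495. Book value $70,486.
Year 4: DB = ⌊$70,486 × 150%/6⌋ = $17,621; SL = ⌊$63,386/3⌋ = $21,128 → take SL $21,128. Book value $49,358.
Year 5: DB = ⌊$49,358 × 150%/6⌋ = $12,339; SL = ⌊$42,258/2⌋ = $21,129 → take SL $21,129. Book value $28,229.

$28,229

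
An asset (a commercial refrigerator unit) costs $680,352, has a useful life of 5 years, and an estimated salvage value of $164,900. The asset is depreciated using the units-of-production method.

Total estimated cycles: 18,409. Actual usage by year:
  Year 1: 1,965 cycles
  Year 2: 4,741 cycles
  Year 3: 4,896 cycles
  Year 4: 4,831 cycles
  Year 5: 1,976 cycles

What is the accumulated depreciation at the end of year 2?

$187,768

Depreciable base = $680,352 − $164,900 = $515,452.
Rate = $515,452 / 18,409 cycles = $28 per cycle.
Year 1: 1,965 × $28 = $55,020. Book value $625,332.
Year 2: 4,741 × $28 = $132,748. Book value $492,584.
Accumulated through year 2 = $680,352 − $492,584 = $187,768.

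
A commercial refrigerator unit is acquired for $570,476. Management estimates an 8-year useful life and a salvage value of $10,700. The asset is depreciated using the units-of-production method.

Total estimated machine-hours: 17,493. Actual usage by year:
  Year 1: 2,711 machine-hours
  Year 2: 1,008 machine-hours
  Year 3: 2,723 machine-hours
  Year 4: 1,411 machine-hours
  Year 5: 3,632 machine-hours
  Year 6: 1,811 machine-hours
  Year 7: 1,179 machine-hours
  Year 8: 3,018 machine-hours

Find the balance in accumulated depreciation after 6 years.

$425,472

Depreciable base = $570,476 − $10,700 = $559,776.
Rate = $559,776 / 17,493 machine-hours = $32 per machine-hour.
Year 1: 2,711 × $32 = $86,752. Book value $483,724.
Year 2: 1,008 × $32 = $32,256. Book value $451,468.
Year 3: 2,723 × $32 = $87,136. Book value $364,332.
Year 4: 1,411 × $32 = $45,152. Book value $319,180.
Year 5: 3,632 × $32 = $116,224. Book value $202,956.
Year 6: 1,811 × $32 = $57,952. Book value $145,004.
Accumulated through year 6 = $570,476 − $145,004 = $425,472.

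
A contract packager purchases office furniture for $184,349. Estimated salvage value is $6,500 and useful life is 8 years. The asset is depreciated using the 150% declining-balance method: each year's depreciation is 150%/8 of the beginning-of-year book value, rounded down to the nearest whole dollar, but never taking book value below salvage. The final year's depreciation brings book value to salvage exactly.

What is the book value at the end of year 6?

Depreciable base = $184,349 − $6,500 = $177,849.
Year 1: ⌊$184,349 × 150%/8⌋ = $34,565. Book value $149,784.
Year 2: ⌊$149,784 × 150%/8⌋ = $28,084. Book value $121,700.
Year 3: ⌊$121,700 × 150%/8⌋ = $22,818. Book value $98,882.
Year 4: ⌊$98,882 × 150%/8⌋ = $18,540. Book value $80,342.
Year 5: ⌊$80,342 × 150%/8⌋ = $15,064. Book value $65,278.
Year 6: ⌊$65,278 × 150%/8⌋ = $12,239. Book value $53,039.

$53,039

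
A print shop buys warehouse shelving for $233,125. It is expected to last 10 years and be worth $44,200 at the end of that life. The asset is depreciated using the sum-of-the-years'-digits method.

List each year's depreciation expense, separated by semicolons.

$34,350; $30,915; $27,480; $24,045; $20,610; $17,175; $13,740; $10,305; $6,870; $3,435

Depreciable base = $233,125 − $44,200 = $188,925.
Sum of the years' digits = 10+9+8+7+6+5+4+3+2+1 = 55.
Year 1: $188,925 × 10/55 = $34,350. Book value $198,775.
Year 2: $188,925 × 9/55 = $30,915. Book value $167,860.
Year 3: $188,925 × 8/55 = $27,480. Book value $140,380.
Year 4: $188,925 × 7/55 = $24,045. Book value $116,335.
Year 5: $188,925 × 6/55 = $20,610. Book value $95,725.
Year 6: $188,925 × 5/55 = $17,175. Book value $78,550.
Year 7: $188,925 × 4/55 = $13,740. Book value $64,810.
Year 8: $188,925 × 3/55 = $10,305. Book value $54,505.
Year 9: $188,925 × 2/55 = $6,870. Book value $47,635.
Year 10: $188,925 × 1/55 = $3,435. Book value $44,200.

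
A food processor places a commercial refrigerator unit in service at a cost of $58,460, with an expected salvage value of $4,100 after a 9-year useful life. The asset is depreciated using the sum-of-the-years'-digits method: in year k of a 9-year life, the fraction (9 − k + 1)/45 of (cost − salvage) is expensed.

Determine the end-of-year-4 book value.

$22,220

Depreciable base = $58,460 − $4,100 = $54,360.
Sum of the years' digits = 9+8+7+6+5+4+3+2+1 = 45.
Year 1: $54,360 × 9/45 = $10,872. Book value $47,588.
Year 2: $54,360 × 8/45 = $9,664. Book value $37,924.
Year 3: $54,360 × 7/45 = $8,456. Book value $29,468.
Year 4: $54,360 × 6/45 = $7,248. Book value $22,220.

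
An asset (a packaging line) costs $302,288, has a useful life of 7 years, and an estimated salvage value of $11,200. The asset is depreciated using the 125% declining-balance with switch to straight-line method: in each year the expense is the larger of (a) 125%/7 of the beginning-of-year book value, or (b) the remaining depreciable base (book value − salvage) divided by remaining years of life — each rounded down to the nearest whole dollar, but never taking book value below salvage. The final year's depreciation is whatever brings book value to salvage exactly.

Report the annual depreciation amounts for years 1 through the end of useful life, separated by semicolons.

$53,980; $44,340; $38,553; $38,553; $38,554; $38,554; $38,554

Depreciable base = $302,288 − $11,200 = $291,088.
Year 1: DB = ⌊$302,288 × 125%/7⌋ = $53,980; SL = ⌊$291,088/7⌋ = $41,584 → take DB $53,980. Book value $248,308.
Year 2: DB = ⌊$248,308 × 125%/7⌋ = $44,340; SL = ⌊$237,108/6⌋ = $39,518 → take DB $44,340. Book value $203,968.
Year 3: DB = ⌊$203,968 × 125%/7⌋ = $36,422; SL = ⌊$192,768/5⌋ = $38,553 → take SL $38,553. Book value $165,415.
Year 4: DB = ⌊$165,415 × 125%/7⌋ = $29,538; SL = ⌊$154,215/4⌋ = $38,553 → take SL $38,553. Book value $126,862.
Year 5: DB = ⌊$126,862 × 125%/7⌋ = $22,653; SL = ⌊$115,662/3⌋ = $38,554 → take SL $38,554. Book value $88,308.
Year 6: DB = ⌊$88,308 × 125%/7⌋ = $15,769; SL = ⌊$77,108/2⌋ = $38,554 → take SL $38,554. Book value $49,754.
Year 7 (final): $49,754 − $11,200 = $38,554. Book value $11,200.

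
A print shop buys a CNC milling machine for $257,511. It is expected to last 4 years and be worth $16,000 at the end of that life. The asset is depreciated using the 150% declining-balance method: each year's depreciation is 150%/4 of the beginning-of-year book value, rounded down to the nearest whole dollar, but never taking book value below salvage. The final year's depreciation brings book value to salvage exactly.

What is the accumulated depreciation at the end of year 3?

Depreciable base = $257,511 − $16,000 = $241,511.
Year 1: ⌊$257,511 × 150%/4⌋ = $96,566. Book value $160,945.
Year 2: ⌊$160,945 × 150%/4⌋ = $60,354. Book value $100,591.
Year 3: ⌊$100,591 × 150%/4⌋ = $37,721. Book value $62,870.
Accumulated through year 3 = $257,511 − $62,870 = $194,641.

$194,641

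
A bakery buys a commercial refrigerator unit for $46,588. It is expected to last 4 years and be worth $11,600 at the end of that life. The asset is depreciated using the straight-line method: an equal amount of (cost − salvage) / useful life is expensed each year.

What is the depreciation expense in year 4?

$8,747

Depreciable base = $46,588 − $11,600 = $34,988.
Annual expense = $34,988 / 4 = $8,747.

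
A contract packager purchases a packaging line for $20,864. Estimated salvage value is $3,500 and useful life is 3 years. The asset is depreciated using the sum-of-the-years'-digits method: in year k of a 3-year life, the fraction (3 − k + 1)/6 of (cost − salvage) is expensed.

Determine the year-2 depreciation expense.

Depreciable base = $20,864 − $3,500 = $17,364.
Sum of the years' digits = 3+2+1 = 6.
Year 1: $17,364 × 3/6 = $8,682. Book value $12,182.
Year 2: $17,364 × 2/6 = $5,788. Book value $6,394.

$5,788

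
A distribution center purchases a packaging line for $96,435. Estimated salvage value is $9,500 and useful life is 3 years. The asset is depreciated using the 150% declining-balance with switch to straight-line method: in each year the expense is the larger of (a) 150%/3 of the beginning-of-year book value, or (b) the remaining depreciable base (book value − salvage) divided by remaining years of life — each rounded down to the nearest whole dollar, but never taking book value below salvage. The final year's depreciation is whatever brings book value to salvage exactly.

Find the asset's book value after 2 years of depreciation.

$24,109

Depreciable base = $96,435 − $9,500 = $86,935.
Year 1: DB = ⌊$96,435 × 150%/3⌋ = $48,217; SL = ⌊$86,935/3⌋ = $28,978 → take DB $48,217. Book value $48,218.
Year 2: DB = ⌊$48,218 × 150%/3⌋ = $24,109; SL = ⌊$38,718/2⌋ = $19,359 → take DB $24,109. Book value $24,109.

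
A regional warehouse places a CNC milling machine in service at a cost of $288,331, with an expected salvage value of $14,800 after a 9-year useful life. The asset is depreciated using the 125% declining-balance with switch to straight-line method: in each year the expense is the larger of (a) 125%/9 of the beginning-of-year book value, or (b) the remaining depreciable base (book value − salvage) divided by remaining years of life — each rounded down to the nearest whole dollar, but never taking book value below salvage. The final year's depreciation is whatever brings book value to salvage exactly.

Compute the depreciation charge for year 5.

$28,218

Depreciable base = $288,331 − $14,800 = $273,531.
Year 1: DB = ⌊$288,331 × 125%/9⌋ = $40,045; SL = ⌊$273,531/9⌋ = $30,392 → take DB $40,045. Book value $248,286.
Year 2: DB = ⌊$248,286 × 125%/9⌋ = $34,484; SL = ⌊$233,486/8⌋ = $29,185 → take DB $34,484. Book value $213,802.
Year 3: DB = ⌊$213,802 × 125%/9⌋ = $29,694; SL = ⌊$199,002/7⌋ = $28,428 → take DB $29,694. Book value $184,108.
Year 4: DB = ⌊$184,108 × 125%/9⌋ = $25,570; SL = ⌊$169,308/6⌋ = $28,218 → take SL $28,218. Book value $155,890.
Year 5: DB = ⌊$155,890 × 125%/9⌋ = $21,651; SL = ⌊$141,090/5⌋ = $28,218 → take SL $28,218. Book value $127,672.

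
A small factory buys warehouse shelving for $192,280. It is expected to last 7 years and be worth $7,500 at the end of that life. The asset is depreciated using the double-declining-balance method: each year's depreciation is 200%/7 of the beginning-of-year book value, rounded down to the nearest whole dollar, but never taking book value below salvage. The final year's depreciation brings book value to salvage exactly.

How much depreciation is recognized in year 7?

$18,038

Depreciable base = $192,280 − $7,500 = $184,780.
Year 1: ⌊$192,280 × 200%/7⌋ = $54,937. Book value $137,343.
Year 2: ⌊$137,343 × 200%/7⌋ = $39,240. Book value $98,103.
Year 3: ⌊$98,103 × 200%/7⌋ = $28,029. Book value $70,074.
Year 4: ⌊$70,074 × 200%/7⌋ = $20,021. Book value $50,053.
Year 5: ⌊$50,053 × 200%/7⌋ = $14,300. Book value $35,753.
Year 6: ⌊$35,753 × 200%/7⌋ = $10,215. Book value $25,538.
Year 7 (final): $25,538 − $7,500 = $18,038. Book value $7,500.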